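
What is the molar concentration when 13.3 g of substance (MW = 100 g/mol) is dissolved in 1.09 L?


C = (mass / MW) / volume
C = (13.3 / 100) / 1.09
C = 0.122 M

0.122 M


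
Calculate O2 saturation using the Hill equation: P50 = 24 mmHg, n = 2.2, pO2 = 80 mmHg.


Y = pO2^n / (P50^n + pO2^n)
Y = 80^2.2 / (24^2.2 + 80^2.2)
Y = 93.39%

93.39%


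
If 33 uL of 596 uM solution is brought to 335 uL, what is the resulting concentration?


C2 = C1 * V1 / V2
C2 = 596 * 33 / 335
C2 = 58.7104 uM

58.7104 uM


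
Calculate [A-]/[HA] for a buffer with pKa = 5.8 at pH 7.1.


[A-]/[HA] = 10^(pH - pKa)
= 10^(7.1 - 5.8)
= 19.9526

19.9526


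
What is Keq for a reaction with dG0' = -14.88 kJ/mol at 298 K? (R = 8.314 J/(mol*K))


Keq = exp(-dG0 * 1000 / (R * T))
Keq = exp(-(-14.88) * 1000 / (8.314 * 298))
Keq = 405.8079

405.8079


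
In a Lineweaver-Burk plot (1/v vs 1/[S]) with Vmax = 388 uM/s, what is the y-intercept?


y-intercept = 1/Vmax
= 1/388
= 0.0026 s/uM

0.0026 s/uM


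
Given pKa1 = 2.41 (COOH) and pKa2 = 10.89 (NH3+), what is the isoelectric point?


pI = (pKa1 + pKa2) / 2
pI = (2.41 + 10.89) / 2
pI = 6.65

6.65


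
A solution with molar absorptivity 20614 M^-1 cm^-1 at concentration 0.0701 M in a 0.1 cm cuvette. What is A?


A = epsilon * c * l
A = 20614 * 0.0701 * 0.1
A = 144.5041

144.5041


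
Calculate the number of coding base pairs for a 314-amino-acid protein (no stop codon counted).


Each amino acid = 1 codon = 3 bp
bp = 314 * 3 = 942 bp

942 bp


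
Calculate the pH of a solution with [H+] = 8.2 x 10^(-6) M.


pH = -log10([H+])
pH = -log10(8.2 x 10^(-6))
pH = 5.0862

5.0862


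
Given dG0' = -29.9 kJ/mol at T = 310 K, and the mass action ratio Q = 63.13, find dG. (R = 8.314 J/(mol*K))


dG = dG0' + RT * ln(Q) / 1000
dG = -29.9 + 8.314 * 310 * ln(63.13) / 1000
dG = -19.2164 kJ/mol

-19.2164 kJ/mol


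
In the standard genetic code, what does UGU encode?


Standard genetic code lookup.
Codon UGU -> Cys

Cys


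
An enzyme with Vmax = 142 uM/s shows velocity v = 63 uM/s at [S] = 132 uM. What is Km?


Km = [S] * (Vmax - v) / v
Km = 132 * (142 - 63) / 63
Km = 165.5238 uM

165.5238 uM


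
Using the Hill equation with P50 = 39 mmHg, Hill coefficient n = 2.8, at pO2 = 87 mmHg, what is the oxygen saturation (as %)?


Y = pO2^n / (P50^n + pO2^n)
Y = 87^2.8 / (39^2.8 + 87^2.8)
Y = 90.44%

90.44%


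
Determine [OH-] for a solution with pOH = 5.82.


[OH-] = 10^(-pOH)
[OH-] = 10^(-5.82)
[OH-] = 1.514e-06 M

1.514e-06 M


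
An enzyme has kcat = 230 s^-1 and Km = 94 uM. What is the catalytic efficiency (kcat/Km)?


Catalytic efficiency = kcat / Km
= 230 / 94
= 2.4468 uM^-1*s^-1

2.4468 uM^-1*s^-1


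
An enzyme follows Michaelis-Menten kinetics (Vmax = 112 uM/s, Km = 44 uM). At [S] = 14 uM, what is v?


v = Vmax * [S] / (Km + [S])
v = 112 * 14 / (44 + 14)
v = 27.0345 uM/s

27.0345 uM/s


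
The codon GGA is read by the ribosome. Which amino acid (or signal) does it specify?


Standard genetic code lookup.
Codon GGA -> Gly

Gly


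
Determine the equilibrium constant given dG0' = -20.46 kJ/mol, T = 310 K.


Keq = exp(-dG0 * 1000 / (R * T))
Keq = exp(-(-20.46) * 1000 / (8.314 * 310))
Keq = 2802.9203

2802.9203


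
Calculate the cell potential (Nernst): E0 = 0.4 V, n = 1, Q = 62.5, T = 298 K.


E = E0 - (RT/nF) * ln(Q)
E = 0.4 - (8.314 * 298 / (1 * 96485)) * ln(62.5)
E = 0.2938 V

0.2938 V


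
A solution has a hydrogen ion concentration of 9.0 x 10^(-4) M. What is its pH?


pH = -log10([H+])
pH = -log10(9.0 x 10^(-4))
pH = 3.0458

3.0458


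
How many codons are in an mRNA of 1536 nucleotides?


codons = nucleotides / 3
codons = 1536 / 3 = 512

512


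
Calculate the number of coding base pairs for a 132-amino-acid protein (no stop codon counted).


Each amino acid = 1 codon = 3 bp
bp = 132 * 3 = 396 bp

396 bp


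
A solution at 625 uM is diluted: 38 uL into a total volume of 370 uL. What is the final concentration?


C2 = C1 * V1 / V2
C2 = 625 * 38 / 370
C2 = 64.1892 uM

64.1892 uM


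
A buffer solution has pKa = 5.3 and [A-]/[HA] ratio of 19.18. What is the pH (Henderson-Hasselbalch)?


pH = pKa + log10([A-]/[HA])
pH = 5.3 + log10(19.18)
pH = 6.5828

6.5828


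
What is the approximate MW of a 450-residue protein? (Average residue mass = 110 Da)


MW = n_residues * 110 Da
MW = 450 * 110
MW = 49500 Da

49500 Da


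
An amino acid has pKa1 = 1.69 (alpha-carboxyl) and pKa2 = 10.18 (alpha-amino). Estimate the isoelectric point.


pI = (pKa1 + pKa2) / 2
pI = (1.69 + 10.18) / 2
pI = 5.935

5.935


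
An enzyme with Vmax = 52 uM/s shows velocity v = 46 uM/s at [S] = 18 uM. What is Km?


Km = [S] * (Vmax - v) / v
Km = 18 * (52 - 46) / 46
Km = 2.3478 uM

2.3478 uM


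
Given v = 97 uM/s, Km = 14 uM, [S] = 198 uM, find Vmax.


Vmax = v * (Km + [S]) / [S]
Vmax = 97 * (14 + 198) / 198
Vmax = 103.8586 uM/s

103.8586 uM/s


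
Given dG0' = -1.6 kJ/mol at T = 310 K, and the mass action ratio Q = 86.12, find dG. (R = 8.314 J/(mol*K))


dG = dG0' + RT * ln(Q) / 1000
dG = -1.6 + 8.314 * 310 * ln(86.12) / 1000
dG = 9.884 kJ/mol

9.884 kJ/mol


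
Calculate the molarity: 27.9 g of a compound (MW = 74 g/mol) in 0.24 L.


C = (mass / MW) / volume
C = (27.9 / 74) / 0.24
C = 1.5709 M

1.5709 M


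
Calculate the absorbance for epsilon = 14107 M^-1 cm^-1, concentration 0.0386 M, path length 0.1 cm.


A = epsilon * c * l
A = 14107 * 0.0386 * 0.1
A = 54.453

54.453


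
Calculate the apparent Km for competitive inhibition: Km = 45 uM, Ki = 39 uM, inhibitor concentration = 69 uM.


Km_app = Km * (1 + [I]/Ki)
Km_app = 45 * (1 + 69/39)
Km_app = 124.6154 uM

124.6154 uM


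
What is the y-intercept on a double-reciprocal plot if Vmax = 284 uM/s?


y-intercept = 1/Vmax
= 1/284
= 0.0035 s/uM

0.0035 s/uM


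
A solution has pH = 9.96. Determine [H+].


[H+] = 10^(-pH)
[H+] = 10^(-9.96)
[H+] = 1.096e-10 M

1.096e-10 M


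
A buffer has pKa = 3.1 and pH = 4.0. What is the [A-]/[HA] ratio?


[A-]/[HA] = 10^(pH - pKa)
= 10^(4.0 - 3.1)
= 7.9433

7.9433


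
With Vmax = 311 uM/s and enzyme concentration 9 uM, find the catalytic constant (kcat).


kcat = Vmax / [E]t
kcat = 311 / 9
kcat = 34.5556 s^-1

34.5556 s^-1


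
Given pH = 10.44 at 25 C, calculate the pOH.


pOH = 14 - pH
pOH = 14 - 10.44
pOH = 3.56

3.56


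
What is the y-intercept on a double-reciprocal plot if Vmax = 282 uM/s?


y-intercept = 1/Vmax
= 1/282
= 0.0035 s/uM

0.0035 s/uM


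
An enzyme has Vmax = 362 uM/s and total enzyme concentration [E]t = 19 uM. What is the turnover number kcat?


kcat = Vmax / [E]t
kcat = 362 / 19
kcat = 19.0526 s^-1

19.0526 s^-1


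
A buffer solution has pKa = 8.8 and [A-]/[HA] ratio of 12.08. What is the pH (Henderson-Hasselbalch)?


pH = pKa + log10([A-]/[HA])
pH = 8.8 + log10(12.08)
pH = 9.8821

9.8821


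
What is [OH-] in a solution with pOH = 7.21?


[OH-] = 10^(-pOH)
[OH-] = 10^(-7.21)
[OH-] = 6.166e-08 M

6.166e-08 M


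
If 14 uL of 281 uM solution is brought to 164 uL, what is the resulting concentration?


C2 = C1 * V1 / V2
C2 = 281 * 14 / 164
C2 = 23.9878 uM

23.9878 uM


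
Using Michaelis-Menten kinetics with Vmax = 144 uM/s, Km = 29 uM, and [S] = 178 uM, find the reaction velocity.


v = Vmax * [S] / (Km + [S])
v = 144 * 178 / (29 + 178)
v = 123.8261 uM/s

123.8261 uM/s


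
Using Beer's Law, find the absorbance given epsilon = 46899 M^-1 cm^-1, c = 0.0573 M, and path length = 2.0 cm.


A = epsilon * c * l
A = 46899 * 0.0573 * 2.0
A = 5374.6254

5374.6254


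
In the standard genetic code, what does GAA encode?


Standard genetic code lookup.
Codon GAA -> Glu

Glu


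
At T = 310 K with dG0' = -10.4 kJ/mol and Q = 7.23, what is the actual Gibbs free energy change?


dG = dG0' + RT * ln(Q) / 1000
dG = -10.4 + 8.314 * 310 * ln(7.23) / 1000
dG = -5.3014 kJ/mol

-5.3014 kJ/mol


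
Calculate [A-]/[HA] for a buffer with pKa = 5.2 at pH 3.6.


[A-]/[HA] = 10^(pH - pKa)
= 10^(3.6 - 5.2)
= 0.0251

0.0251


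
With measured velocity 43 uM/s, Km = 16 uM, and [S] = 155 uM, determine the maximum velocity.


Vmax = v * (Km + [S]) / [S]
Vmax = 43 * (16 + 155) / 155
Vmax = 47.4387 uM/s

47.4387 uM/s


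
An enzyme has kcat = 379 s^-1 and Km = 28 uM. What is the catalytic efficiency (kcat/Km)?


Catalytic efficiency = kcat / Km
= 379 / 28
= 13.5357 uM^-1*s^-1

13.5357 uM^-1*s^-1


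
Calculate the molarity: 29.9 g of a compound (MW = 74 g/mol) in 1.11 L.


C = (mass / MW) / volume
C = (29.9 / 74) / 1.11
C = 0.364 M

0.364 M


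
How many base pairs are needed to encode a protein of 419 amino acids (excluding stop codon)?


Each amino acid = 1 codon = 3 bp
bp = 419 * 3 = 1257 bp

1257 bp


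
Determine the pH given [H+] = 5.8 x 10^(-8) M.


pH = -log10([H+])
pH = -log10(5.8 x 10^(-8))
pH = 7.2366

7.2366


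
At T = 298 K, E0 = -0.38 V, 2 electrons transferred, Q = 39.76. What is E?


E = E0 - (RT/nF) * ln(Q)
E = -0.38 - (8.314 * 298 / (2 * 96485)) * ln(39.76)
E = -0.4273 V

-0.4273 V


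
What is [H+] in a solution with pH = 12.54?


[H+] = 10^(-pH)
[H+] = 10^(-12.54)
[H+] = 2.884e-13 M

2.884e-13 M


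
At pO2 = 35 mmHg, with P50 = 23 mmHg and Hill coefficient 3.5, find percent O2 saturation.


Y = pO2^n / (P50^n + pO2^n)
Y = 35^3.5 / (23^3.5 + 35^3.5)
Y = 81.3%

81.3%


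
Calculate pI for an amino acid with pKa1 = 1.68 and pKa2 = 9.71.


pI = (pKa1 + pKa2) / 2
pI = (1.68 + 9.71) / 2
pI = 5.695

5.695


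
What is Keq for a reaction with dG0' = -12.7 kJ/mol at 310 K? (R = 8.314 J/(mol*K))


Keq = exp(-dG0 * 1000 / (R * T))
Keq = exp(-(-12.7) * 1000 / (8.314 * 310))
Keq = 138.0424

138.0424


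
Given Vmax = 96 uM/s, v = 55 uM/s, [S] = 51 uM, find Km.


Km = [S] * (Vmax - v) / v
Km = 51 * (96 - 55) / 55
Km = 38.0182 uM

38.0182 uM


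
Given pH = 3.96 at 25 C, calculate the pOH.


pOH = 14 - pH
pOH = 14 - 3.96
pOH = 10.04

10.04


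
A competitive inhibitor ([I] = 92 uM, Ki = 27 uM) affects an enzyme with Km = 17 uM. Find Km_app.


Km_app = Km * (1 + [I]/Ki)
Km_app = 17 * (1 + 92/27)
Km_app = 74.9259 uM

74.9259 uM


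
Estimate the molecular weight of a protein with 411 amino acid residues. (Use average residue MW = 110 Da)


MW = n_residues * 110 Da
MW = 411 * 110
MW = 45210 Da

45210 Da


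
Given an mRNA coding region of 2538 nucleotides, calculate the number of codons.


codons = nucleotides / 3
codons = 2538 / 3 = 846

846


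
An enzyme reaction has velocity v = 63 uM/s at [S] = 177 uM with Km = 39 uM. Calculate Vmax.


Vmax = v * (Km + [S]) / [S]
Vmax = 63 * (39 + 177) / 177
Vmax = 76.8814 uM/s

76.8814 uM/s


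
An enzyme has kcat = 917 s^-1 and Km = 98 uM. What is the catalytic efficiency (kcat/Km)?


Catalytic efficiency = kcat / Km
= 917 / 98
= 9.3571 uM^-1*s^-1

9.3571 uM^-1*s^-1


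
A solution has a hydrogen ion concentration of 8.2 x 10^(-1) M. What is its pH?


pH = -log10([H+])
pH = -log10(8.2 x 10^(-1))
pH = 0.0862

0.0862


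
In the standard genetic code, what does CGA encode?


Standard genetic code lookup.
Codon CGA -> Arg

Arg


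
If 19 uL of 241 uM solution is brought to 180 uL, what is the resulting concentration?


C2 = C1 * V1 / V2
C2 = 241 * 19 / 180
C2 = 25.4389 uM

25.4389 uM


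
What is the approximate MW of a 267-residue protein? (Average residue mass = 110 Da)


MW = n_residues * 110 Da
MW = 267 * 110
MW = 29370 Da

29370 Da


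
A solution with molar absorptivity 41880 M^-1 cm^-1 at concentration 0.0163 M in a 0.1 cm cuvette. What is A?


A = epsilon * c * l
A = 41880 * 0.0163 * 0.1
A = 68.2644

68.2644


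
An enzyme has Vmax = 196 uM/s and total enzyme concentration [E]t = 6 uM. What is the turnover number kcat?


kcat = Vmax / [E]t
kcat = 196 / 6
kcat = 32.6667 s^-1

32.6667 s^-1


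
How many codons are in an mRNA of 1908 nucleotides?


codons = nucleotides / 3
codons = 1908 / 3 = 636

636


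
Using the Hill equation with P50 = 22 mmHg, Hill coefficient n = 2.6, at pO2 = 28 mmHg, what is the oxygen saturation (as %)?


Y = pO2^n / (P50^n + pO2^n)
Y = 28^2.6 / (22^2.6 + 28^2.6)
Y = 65.18%

65.18%


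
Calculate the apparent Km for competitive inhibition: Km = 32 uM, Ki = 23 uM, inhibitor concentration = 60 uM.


Km_app = Km * (1 + [I]/Ki)
Km_app = 32 * (1 + 60/23)
Km_app = 115.4783 uM

115.4783 uM


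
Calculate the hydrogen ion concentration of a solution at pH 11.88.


[H+] = 10^(-pH)
[H+] = 10^(-11.88)
[H+] = 1.318e-12 M

1.318e-12 M


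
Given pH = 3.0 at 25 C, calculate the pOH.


pOH = 14 - pH
pOH = 14 - 3.0
pOH = 11.0

11.0


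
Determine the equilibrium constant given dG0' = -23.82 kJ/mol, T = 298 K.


Keq = exp(-dG0 * 1000 / (R * T))
Keq = exp(-(-23.82) * 1000 / (8.314 * 298))
Keq = 14976.7065

14976.7065


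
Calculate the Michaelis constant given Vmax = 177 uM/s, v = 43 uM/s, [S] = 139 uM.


Km = [S] * (Vmax - v) / v
Km = 139 * (177 - 43) / 43
Km = 433.1628 uM

433.1628 uM


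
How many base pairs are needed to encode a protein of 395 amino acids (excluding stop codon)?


Each amino acid = 1 codon = 3 bp
bp = 395 * 3 = 1185 bp

1185 bp


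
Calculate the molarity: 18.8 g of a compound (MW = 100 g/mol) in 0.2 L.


C = (mass / MW) / volume
C = (18.8 / 100) / 0.2
C = 0.94 M

0.94 M


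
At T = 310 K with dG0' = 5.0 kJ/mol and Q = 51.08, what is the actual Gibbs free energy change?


dG = dG0' + RT * ln(Q) / 1000
dG = 5.0 + 8.314 * 310 * ln(51.08) / 1000
dG = 15.1377 kJ/mol

15.1377 kJ/mol


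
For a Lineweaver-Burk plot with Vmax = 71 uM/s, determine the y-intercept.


y-intercept = 1/Vmax
= 1/71
= 0.0141 s/uM

0.0141 s/uM


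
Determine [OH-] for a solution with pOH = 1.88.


[OH-] = 10^(-pOH)
[OH-] = 10^(-1.88)
[OH-] = 0.0132 M

0.0132 M


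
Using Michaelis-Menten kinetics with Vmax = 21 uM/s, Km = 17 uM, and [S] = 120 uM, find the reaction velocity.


v = Vmax * [S] / (Km + [S])
v = 21 * 120 / (17 + 120)
v = 18.3942 uM/s

18.3942 uM/s


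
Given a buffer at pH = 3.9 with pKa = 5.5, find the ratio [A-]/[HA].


[A-]/[HA] = 10^(pH - pKa)
= 10^(3.9 - 5.5)
= 0.0251

0.0251


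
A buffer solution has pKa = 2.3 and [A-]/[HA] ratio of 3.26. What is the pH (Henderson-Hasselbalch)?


pH = pKa + log10([A-]/[HA])
pH = 2.3 + log10(3.26)
pH = 2.8132

2.8132


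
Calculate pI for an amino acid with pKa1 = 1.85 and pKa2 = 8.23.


pI = (pKa1 + pKa2) / 2
pI = (1.85 + 8.23) / 2
pI = 5.04

5.04


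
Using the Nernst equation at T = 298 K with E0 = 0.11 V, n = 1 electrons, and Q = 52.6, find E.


E = E0 - (RT/nF) * ln(Q)
E = 0.11 - (8.314 * 298 / (1 * 96485)) * ln(52.6)
E = 0.0082 V

0.0082 V


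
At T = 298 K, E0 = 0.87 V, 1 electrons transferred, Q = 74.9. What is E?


E = E0 - (RT/nF) * ln(Q)
E = 0.87 - (8.314 * 298 / (1 * 96485)) * ln(74.9)
E = 0.7592 V

0.7592 V


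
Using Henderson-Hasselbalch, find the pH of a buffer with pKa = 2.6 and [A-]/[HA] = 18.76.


pH = pKa + log10([A-]/[HA])
pH = 2.6 + log10(18.76)
pH = 3.8732

3.8732


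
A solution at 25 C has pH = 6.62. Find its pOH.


pOH = 14 - pH
pOH = 14 - 6.62
pOH = 7.38

7.38


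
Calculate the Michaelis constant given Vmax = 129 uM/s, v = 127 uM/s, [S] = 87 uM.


Km = [S] * (Vmax - v) / v
Km = 87 * (129 - 127) / 127
Km = 1.3701 uM

1.3701 uM


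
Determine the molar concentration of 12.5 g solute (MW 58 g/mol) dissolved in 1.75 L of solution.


C = (mass / MW) / volume
C = (12.5 / 58) / 1.75
C = 0.1232 M

0.1232 M


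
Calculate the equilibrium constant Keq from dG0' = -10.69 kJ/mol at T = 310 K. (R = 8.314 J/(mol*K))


Keq = exp(-dG0 * 1000 / (R * T))
Keq = exp(-(-10.69) * 1000 / (8.314 * 310))
Keq = 63.2875

63.2875


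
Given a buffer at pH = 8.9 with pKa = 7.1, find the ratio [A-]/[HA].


[A-]/[HA] = 10^(pH - pKa)
= 10^(8.9 - 7.1)
= 63.0957

63.0957


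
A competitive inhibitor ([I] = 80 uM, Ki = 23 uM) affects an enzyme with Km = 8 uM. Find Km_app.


Km_app = Km * (1 + [I]/Ki)
Km_app = 8 * (1 + 80/23)
Km_app = 35.8261 uM

35.8261 uM


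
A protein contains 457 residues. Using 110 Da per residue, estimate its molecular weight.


MW = n_residues * 110 Da
MW = 457 * 110
MW = 50270 Da

50270 Da


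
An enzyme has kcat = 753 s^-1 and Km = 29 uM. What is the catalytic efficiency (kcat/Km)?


Catalytic efficiency = kcat / Km
= 753 / 29
= 25.9655 uM^-1*s^-1

25.9655 uM^-1*s^-1


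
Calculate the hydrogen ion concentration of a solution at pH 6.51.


[H+] = 10^(-pH)
[H+] = 10^(-6.51)
[H+] = 3.090e-07 M

3.090e-07 M


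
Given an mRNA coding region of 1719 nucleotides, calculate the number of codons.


codons = nucleotides / 3
codons = 1719 / 3 = 573

573


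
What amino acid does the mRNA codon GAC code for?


Standard genetic code lookup.
Codon GAC -> Asp

Asp


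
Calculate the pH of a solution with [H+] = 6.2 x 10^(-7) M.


pH = -log10([H+])
pH = -log10(6.2 x 10^(-7))
pH = 6.2076

6.2076


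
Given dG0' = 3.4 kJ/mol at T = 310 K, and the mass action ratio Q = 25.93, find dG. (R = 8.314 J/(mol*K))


dG = dG0' + RT * ln(Q) / 1000
dG = 3.4 + 8.314 * 310 * ln(25.93) / 1000
dG = 11.7903 kJ/mol

11.7903 kJ/mol


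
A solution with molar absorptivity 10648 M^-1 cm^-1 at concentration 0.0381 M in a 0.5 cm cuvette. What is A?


A = epsilon * c * l
A = 10648 * 0.0381 * 0.5
A = 202.8444

202.8444


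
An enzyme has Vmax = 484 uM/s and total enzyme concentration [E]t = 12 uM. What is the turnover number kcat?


kcat = Vmax / [E]t
kcat = 484 / 12
kcat = 40.3333 s^-1

40.3333 s^-1


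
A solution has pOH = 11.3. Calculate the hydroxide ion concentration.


[OH-] = 10^(-pOH)
[OH-] = 10^(-11.3)
[OH-] = 5.012e-12 M

5.012e-12 M


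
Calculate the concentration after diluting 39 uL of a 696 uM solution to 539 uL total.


C2 = C1 * V1 / V2
C2 = 696 * 39 / 539
C2 = 50.3599 uM

50.3599 uM


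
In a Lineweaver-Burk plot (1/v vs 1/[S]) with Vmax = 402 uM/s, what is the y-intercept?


y-intercept = 1/Vmax
= 1/402
= 0.0025 s/uM

0.0025 s/uM


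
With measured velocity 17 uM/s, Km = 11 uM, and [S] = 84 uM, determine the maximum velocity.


Vmax = v * (Km + [S]) / [S]
Vmax = 17 * (11 + 84) / 84
Vmax = 19.2262 uM/s

19.2262 uM/s


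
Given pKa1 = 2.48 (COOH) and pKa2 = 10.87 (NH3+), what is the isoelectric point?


pI = (pKa1 + pKa2) / 2
pI = (2.48 + 10.87) / 2
pI = 6.675

6.675


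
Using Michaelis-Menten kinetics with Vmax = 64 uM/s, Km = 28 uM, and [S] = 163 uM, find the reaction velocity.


v = Vmax * [S] / (Km + [S])
v = 64 * 163 / (28 + 163)
v = 54.6178 uM/s

54.6178 uM/s


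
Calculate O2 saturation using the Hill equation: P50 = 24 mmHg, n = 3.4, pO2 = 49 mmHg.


Y = pO2^n / (P50^n + pO2^n)
Y = 49^3.4 / (24^3.4 + 49^3.4)
Y = 91.88%

91.88%


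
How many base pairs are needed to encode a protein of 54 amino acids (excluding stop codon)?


Each amino acid = 1 codon = 3 bp
bp = 54 * 3 = 162 bp

162 bp


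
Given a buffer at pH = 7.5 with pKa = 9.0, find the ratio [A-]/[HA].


[A-]/[HA] = 10^(pH - pKa)
= 10^(7.5 - 9.0)
= 0.0316

0.0316


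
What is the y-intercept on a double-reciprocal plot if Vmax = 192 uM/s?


y-intercept = 1/Vmax
= 1/192
= 0.0052 s/uM

0.0052 s/uM


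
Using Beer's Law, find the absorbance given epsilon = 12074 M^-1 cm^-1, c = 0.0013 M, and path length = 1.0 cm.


A = epsilon * c * l
A = 12074 * 0.0013 * 1.0
A = 15.6962

15.6962


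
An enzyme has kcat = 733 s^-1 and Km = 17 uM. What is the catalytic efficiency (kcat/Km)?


Catalytic efficiency = kcat / Km
= 733 / 17
= 43.1176 uM^-1*s^-1

43.1176 uM^-1*s^-1


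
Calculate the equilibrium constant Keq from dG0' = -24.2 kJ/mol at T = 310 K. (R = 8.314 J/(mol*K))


Keq = exp(-dG0 * 1000 / (R * T))
Keq = exp(-(-24.2) * 1000 / (8.314 * 310))
Keq = 11962.4234

11962.4234


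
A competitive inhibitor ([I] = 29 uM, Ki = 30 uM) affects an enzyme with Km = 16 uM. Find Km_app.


Km_app = Km * (1 + [I]/Ki)
Km_app = 16 * (1 + 29/30)
Km_app = 31.4667 uM

31.4667 uM


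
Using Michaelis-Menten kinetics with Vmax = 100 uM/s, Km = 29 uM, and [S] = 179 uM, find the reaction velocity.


v = Vmax * [S] / (Km + [S])
v = 100 * 179 / (29 + 179)
v = 86.0577 uM/s

86.0577 uM/s


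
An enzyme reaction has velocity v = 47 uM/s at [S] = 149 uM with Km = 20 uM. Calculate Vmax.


Vmax = v * (Km + [S]) / [S]
Vmax = 47 * (20 + 149) / 149
Vmax = 53.3087 uM/s

53.3087 uM/s


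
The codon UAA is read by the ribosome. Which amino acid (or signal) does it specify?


Standard genetic code lookup.
Codon UAA -> Stop

Stop


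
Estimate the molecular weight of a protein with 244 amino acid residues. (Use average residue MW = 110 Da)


MW = n_residues * 110 Da
MW = 244 * 110
MW = 26840 Da

26840 Da


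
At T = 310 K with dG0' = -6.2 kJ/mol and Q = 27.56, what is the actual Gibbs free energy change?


dG = dG0' + RT * ln(Q) / 1000
dG = -6.2 + 8.314 * 310 * ln(27.56) / 1000
dG = 2.3474 kJ/mol

2.3474 kJ/mol


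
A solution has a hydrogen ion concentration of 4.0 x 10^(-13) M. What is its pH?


pH = -log10([H+])
pH = -log10(4.0 x 10^(-13))
pH = 12.3979

12.3979


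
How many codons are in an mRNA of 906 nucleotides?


codons = nucleotides / 3
codons = 906 / 3 = 302

302


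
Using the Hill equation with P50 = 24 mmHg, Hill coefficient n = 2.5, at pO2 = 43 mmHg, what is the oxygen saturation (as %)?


Y = pO2^n / (P50^n + pO2^n)
Y = 43^2.5 / (24^2.5 + 43^2.5)
Y = 81.12%

81.12%


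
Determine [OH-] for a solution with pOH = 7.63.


[OH-] = 10^(-pOH)
[OH-] = 10^(-7.63)
[OH-] = 2.344e-08 M

2.344e-08 M


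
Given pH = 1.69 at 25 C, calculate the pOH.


pOH = 14 - pH
pOH = 14 - 1.69
pOH = 12.31

12.31


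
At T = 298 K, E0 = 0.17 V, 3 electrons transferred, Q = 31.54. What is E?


E = E0 - (RT/nF) * ln(Q)
E = 0.17 - (8.314 * 298 / (3 * 96485)) * ln(31.54)
E = 0.1405 V

0.1405 V


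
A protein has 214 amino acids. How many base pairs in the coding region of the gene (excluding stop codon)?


Each amino acid = 1 codon = 3 bp
bp = 214 * 3 = 642 bp

642 bp


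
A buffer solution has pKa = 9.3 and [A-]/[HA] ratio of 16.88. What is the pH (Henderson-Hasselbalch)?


pH = pKa + log10([A-]/[HA])
pH = 9.3 + log10(16.88)
pH = 10.5274

10.5274


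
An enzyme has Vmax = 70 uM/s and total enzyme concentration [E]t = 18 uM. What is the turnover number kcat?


kcat = Vmax / [E]t
kcat = 70 / 18
kcat = 3.8889 s^-1

3.8889 s^-1


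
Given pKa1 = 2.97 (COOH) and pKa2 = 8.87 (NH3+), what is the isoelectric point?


pI = (pKa1 + pKa2) / 2
pI = (2.97 + 8.87) / 2
pI = 5.92

5.92


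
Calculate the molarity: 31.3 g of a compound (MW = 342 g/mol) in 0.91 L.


C = (mass / MW) / volume
C = (31.3 / 342) / 0.91
C = 0.1006 M

0.1006 M


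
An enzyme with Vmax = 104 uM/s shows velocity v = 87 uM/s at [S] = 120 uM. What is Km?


Km = [S] * (Vmax - v) / v
Km = 120 * (104 - 87) / 87
Km = 23.4483 uM

23.4483 uM


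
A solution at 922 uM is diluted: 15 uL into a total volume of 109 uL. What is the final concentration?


C2 = C1 * V1 / V2
C2 = 922 * 15 / 109
C2 = 126.8807 uM

126.8807 uM


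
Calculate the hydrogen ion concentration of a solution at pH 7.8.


[H+] = 10^(-pH)
[H+] = 10^(-7.8)
[H+] = 1.585e-08 M

1.585e-08 M


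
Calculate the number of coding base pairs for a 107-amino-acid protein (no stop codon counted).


Each amino acid = 1 codon = 3 bp
bp = 107 * 3 = 321 bp

321 bp


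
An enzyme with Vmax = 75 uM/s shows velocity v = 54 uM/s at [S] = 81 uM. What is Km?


Km = [S] * (Vmax - v) / v
Km = 81 * (75 - 54) / 54
Km = 31.5 uM

31.5 uM


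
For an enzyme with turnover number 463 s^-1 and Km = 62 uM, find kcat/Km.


Catalytic efficiency = kcat / Km
= 463 / 62
= 7.4677 uM^-1*s^-1

7.4677 uM^-1*s^-1


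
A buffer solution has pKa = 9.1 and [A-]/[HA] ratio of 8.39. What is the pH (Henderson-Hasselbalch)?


pH = pKa + log10([A-]/[HA])
pH = 9.1 + log10(8.39)
pH = 10.0238

10.0238


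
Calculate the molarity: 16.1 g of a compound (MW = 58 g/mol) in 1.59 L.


C = (mass / MW) / volume
C = (16.1 / 58) / 1.59
C = 0.1746 M

0.1746 M


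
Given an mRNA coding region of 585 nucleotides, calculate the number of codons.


codons = nucleotides / 3
codons = 585 / 3 = 195

195


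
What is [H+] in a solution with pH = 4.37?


[H+] = 10^(-pH)
[H+] = 10^(-4.37)
[H+] = 4.266e-05 M

4.266e-05 M


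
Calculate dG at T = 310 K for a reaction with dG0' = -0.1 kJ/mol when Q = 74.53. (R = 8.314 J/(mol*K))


dG = dG0' + RT * ln(Q) / 1000
dG = -0.1 + 8.314 * 310 * ln(74.53) / 1000
dG = 11.0114 kJ/mol

11.0114 kJ/mol


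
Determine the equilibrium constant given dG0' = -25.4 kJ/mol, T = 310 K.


Keq = exp(-dG0 * 1000 / (R * T))
Keq = exp(-(-25.4) * 1000 / (8.314 * 310))
Keq = 19055.7076

19055.7076


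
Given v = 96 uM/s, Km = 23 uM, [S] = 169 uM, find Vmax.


Vmax = v * (Km + [S]) / [S]
Vmax = 96 * (23 + 169) / 169
Vmax = 109.0651 uM/s

109.0651 uM/s


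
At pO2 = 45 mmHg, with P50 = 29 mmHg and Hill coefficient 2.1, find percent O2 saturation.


Y = pO2^n / (P50^n + pO2^n)
Y = 45^2.1 / (29^2.1 + 45^2.1)
Y = 71.56%

71.56%


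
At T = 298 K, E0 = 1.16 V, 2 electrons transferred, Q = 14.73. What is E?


E = E0 - (RT/nF) * ln(Q)
E = 1.16 - (8.314 * 298 / (2 * 96485)) * ln(14.73)
E = 1.1255 V

1.1255 V


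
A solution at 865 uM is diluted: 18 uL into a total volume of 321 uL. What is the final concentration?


C2 = C1 * V1 / V2
C2 = 865 * 18 / 321
C2 = 48.5047 uM

48.5047 uM


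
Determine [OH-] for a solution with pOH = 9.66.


[OH-] = 10^(-pOH)
[OH-] = 10^(-9.66)
[OH-] = 2.188e-10 M

2.188e-10 M


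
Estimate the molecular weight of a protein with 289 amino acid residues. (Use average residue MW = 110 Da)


MW = n_residues * 110 Da
MW = 289 * 110
MW = 31790 Da

31790 Da


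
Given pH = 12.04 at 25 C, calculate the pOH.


pOH = 14 - pH
pOH = 14 - 12.04
pOH = 1.96

1.96


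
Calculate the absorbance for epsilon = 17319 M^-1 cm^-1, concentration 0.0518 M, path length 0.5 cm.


A = epsilon * c * l
A = 17319 * 0.0518 * 0.5
A = 448.5621

448.5621


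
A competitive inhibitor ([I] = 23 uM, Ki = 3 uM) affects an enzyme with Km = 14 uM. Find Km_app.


Km_app = Km * (1 + [I]/Ki)
Km_app = 14 * (1 + 23/3)
Km_app = 121.3333 uM

121.3333 uM


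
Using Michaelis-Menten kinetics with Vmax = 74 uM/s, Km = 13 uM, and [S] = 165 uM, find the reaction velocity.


v = Vmax * [S] / (Km + [S])
v = 74 * 165 / (13 + 165)
v = 68.5955 uM/s

68.5955 uM/s


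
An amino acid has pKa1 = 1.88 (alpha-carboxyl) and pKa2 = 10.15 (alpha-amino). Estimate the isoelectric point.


pI = (pKa1 + pKa2) / 2
pI = (1.88 + 10.15) / 2
pI = 6.015

6.015


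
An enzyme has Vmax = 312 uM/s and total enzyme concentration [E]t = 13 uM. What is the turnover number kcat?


kcat = Vmax / [E]t
kcat = 312 / 13
kcat = 24.0 s^-1

24.0 s^-1


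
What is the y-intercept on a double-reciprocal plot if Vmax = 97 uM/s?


y-intercept = 1/Vmax
= 1/97
= 0.0103 s/uM

0.0103 s/uM


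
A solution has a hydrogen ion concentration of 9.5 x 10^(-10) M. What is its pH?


pH = -log10([H+])
pH = -log10(9.5 x 10^(-10))
pH = 9.0223

9.0223


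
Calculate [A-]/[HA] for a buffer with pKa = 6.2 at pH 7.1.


[A-]/[HA] = 10^(pH - pKa)
= 10^(7.1 - 6.2)
= 7.9433

7.9433


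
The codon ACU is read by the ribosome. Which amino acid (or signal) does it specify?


Standard genetic code lookup.
Codon ACU -> Thr

Thr


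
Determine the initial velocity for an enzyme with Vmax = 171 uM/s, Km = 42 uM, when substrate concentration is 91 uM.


v = Vmax * [S] / (Km + [S])
v = 171 * 91 / (42 + 91)
v = 117.0 uM/s

117.0 uM/s


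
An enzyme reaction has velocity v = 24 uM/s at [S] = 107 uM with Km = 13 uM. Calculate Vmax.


Vmax = v * (Km + [S]) / [S]
Vmax = 24 * (13 + 107) / 107
Vmax = 26.9159 uM/s

26.9159 uM/s


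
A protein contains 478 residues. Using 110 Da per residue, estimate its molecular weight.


MW = n_residues * 110 Da
MW = 478 * 110
MW = 52580 Da

52580 Da


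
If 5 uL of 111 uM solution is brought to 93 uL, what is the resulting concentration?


C2 = C1 * V1 / V2
C2 = 111 * 5 / 93
C2 = 5.9677 uM

5.9677 uM


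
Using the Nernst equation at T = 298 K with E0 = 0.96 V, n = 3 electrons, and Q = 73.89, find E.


E = E0 - (RT/nF) * ln(Q)
E = 0.96 - (8.314 * 298 / (3 * 96485)) * ln(73.89)
E = 0.9232 V

0.9232 V


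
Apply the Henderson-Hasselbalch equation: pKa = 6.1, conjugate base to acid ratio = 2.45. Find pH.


pH = pKa + log10([A-]/[HA])
pH = 6.1 + log10(2.45)
pH = 6.4892

6.4892


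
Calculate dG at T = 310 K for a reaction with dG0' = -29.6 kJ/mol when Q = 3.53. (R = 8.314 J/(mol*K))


dG = dG0' + RT * ln(Q) / 1000
dG = -29.6 + 8.314 * 310 * ln(3.53) / 1000
dG = -26.3492 kJ/mol

-26.3492 kJ/mol


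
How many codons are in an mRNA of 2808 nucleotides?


codons = nucleotides / 3
codons = 2808 / 3 = 936

936


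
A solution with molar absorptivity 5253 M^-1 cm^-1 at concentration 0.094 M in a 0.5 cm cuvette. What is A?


A = epsilon * c * l
A = 5253 * 0.094 * 0.5
A = 246.891

246.891


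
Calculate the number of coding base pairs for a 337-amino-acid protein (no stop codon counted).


Each amino acid = 1 codon = 3 bp
bp = 337 * 3 = 1011 bp

1011 bp


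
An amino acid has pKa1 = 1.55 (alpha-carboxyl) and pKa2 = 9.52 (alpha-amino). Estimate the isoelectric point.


pI = (pKa1 + pKa2) / 2
pI = (1.55 + 9.52) / 2
pI = 5.535

5.535


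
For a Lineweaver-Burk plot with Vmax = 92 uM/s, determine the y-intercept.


y-intercept = 1/Vmax
= 1/92
= 0.0109 s/uM

0.0109 s/uM


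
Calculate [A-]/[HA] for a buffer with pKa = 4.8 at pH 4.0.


[A-]/[HA] = 10^(pH - pKa)
= 10^(4.0 - 4.8)
= 0.1585

0.1585


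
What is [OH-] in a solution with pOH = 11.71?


[OH-] = 10^(-pOH)
[OH-] = 10^(-11.71)
[OH-] = 1.950e-12 M

1.950e-12 M


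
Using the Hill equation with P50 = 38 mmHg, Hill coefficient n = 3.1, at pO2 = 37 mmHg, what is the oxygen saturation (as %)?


Y = pO2^n / (P50^n + pO2^n)
Y = 37^3.1 / (38^3.1 + 37^3.1)
Y = 47.93%

47.93%


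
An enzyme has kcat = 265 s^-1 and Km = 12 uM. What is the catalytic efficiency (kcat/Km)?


Catalytic efficiency = kcat / Km
= 265 / 12
= 22.0833 uM^-1*s^-1

22.0833 uM^-1*s^-1


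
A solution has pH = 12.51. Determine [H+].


[H+] = 10^(-pH)
[H+] = 10^(-12.51)
[H+] = 3.090e-13 M

3.090e-13 M


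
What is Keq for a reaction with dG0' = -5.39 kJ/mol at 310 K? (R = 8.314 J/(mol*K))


Keq = exp(-dG0 * 1000 / (R * T))
Keq = exp(-(-5.39) * 1000 / (8.314 * 310))
Keq = 8.0955

8.0955


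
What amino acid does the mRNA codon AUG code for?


Standard genetic code lookup.
Codon AUG -> Met (start)

Met (start)


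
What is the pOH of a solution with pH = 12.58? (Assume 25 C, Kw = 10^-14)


pOH = 14 - pH
pOH = 14 - 12.58
pOH = 1.42

1.42


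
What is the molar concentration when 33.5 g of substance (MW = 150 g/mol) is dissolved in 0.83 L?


C = (mass / MW) / volume
C = (33.5 / 150) / 0.83
C = 0.2691 M

0.2691 M


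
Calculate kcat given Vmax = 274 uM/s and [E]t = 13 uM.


kcat = Vmax / [E]t
kcat = 274 / 13
kcat = 21.0769 s^-1

21.0769 s^-1


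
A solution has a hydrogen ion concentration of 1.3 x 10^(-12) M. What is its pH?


pH = -log10([H+])
pH = -log10(1.3 x 10^(-12))
pH = 11.8861

11.8861


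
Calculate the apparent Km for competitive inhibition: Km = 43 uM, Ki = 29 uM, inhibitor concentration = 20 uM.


Km_app = Km * (1 + [I]/Ki)
Km_app = 43 * (1 + 20/29)
Km_app = 72.6552 uM

72.6552 uM


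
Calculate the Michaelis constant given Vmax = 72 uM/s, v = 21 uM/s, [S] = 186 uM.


Km = [S] * (Vmax - v) / v
Km = 186 * (72 - 21) / 21
Km = 451.7143 uM

451.7143 uM


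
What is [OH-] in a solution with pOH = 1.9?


[OH-] = 10^(-pOH)
[OH-] = 10^(-1.9)
[OH-] = 0.0126 M

0.0126 M


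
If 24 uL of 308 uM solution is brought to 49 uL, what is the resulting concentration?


C2 = C1 * V1 / V2
C2 = 308 * 24 / 49
C2 = 150.8571 uM

150.8571 uM


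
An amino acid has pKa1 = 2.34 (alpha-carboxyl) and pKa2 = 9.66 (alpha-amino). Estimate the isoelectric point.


pI = (pKa1 + pKa2) / 2
pI = (2.34 + 9.66) / 2
pI = 6.0

6.0


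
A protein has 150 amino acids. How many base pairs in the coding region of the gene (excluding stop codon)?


Each amino acid = 1 codon = 3 bp
bp = 150 * 3 = 450 bp

450 bp


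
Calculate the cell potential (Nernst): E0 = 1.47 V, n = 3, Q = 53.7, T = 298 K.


E = E0 - (RT/nF) * ln(Q)
E = 1.47 - (8.314 * 298 / (3 * 96485)) * ln(53.7)
E = 1.4359 V

1.4359 V


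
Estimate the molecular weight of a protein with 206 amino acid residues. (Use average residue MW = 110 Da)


MW = n_residues * 110 Da
MW = 206 * 110
MW = 22660 Da

22660 Da


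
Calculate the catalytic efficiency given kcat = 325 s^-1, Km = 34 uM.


Catalytic efficiency = kcat / Km
= 325 / 34
= 9.5588 uM^-1*s^-1

9.5588 uM^-1*s^-1


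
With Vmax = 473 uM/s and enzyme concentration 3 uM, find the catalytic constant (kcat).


kcat = Vmax / [E]t
kcat = 473 / 3
kcat = 157.6667 s^-1

157.6667 s^-1


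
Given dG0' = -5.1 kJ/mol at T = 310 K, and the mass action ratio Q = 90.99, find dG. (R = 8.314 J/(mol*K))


dG = dG0' + RT * ln(Q) / 1000
dG = -5.1 + 8.314 * 310 * ln(90.99) / 1000
dG = 6.5257 kJ/mol

6.5257 kJ/mol


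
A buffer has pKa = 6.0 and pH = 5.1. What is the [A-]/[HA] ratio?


[A-]/[HA] = 10^(pH - pKa)
= 10^(5.1 - 6.0)
= 0.1259

0.1259


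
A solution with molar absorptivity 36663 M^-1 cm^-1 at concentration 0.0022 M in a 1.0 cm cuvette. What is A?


A = epsilon * c * l
A = 36663 * 0.0022 * 1.0
A = 80.6586

80.6586


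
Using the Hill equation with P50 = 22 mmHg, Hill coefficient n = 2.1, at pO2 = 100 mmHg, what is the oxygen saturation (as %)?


Y = pO2^n / (P50^n + pO2^n)
Y = 100^2.1 / (22^2.1 + 100^2.1)
Y = 96.01%

96.01%


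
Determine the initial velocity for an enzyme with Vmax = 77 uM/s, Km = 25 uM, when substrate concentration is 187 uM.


v = Vmax * [S] / (Km + [S])
v = 77 * 187 / (25 + 187)
v = 67.9198 uM/s

67.9198 uM/s


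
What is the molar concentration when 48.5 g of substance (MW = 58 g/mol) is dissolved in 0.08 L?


C = (mass / MW) / volume
C = (48.5 / 58) / 0.08
C = 10.4526 M

10.4526 M


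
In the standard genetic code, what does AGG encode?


Standard genetic code lookup.
Codon AGG -> Arg

Arg


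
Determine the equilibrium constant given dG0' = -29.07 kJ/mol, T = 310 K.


Keq = exp(-dG0 * 1000 / (R * T))
Keq = exp(-(-29.07) * 1000 / (8.314 * 310))
Keq = 79147.6734

79147.6734


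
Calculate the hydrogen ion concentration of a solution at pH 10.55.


[H+] = 10^(-pH)
[H+] = 10^(-10.55)
[H+] = 2.818e-11 M

2.818e-11 M


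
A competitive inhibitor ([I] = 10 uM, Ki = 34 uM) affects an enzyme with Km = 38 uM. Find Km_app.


Km_app = Km * (1 + [I]/Ki)
Km_app = 38 * (1 + 10/34)
Km_app = 49.1765 uM

49.1765 uM


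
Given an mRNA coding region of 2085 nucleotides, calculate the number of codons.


codons = nucleotides / 3
codons = 2085 / 3 = 695

695


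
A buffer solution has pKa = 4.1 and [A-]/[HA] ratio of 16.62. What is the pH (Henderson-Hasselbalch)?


pH = pKa + log10([A-]/[HA])
pH = 4.1 + log10(16.62)
pH = 5.3206

5.3206


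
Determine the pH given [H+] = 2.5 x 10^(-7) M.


pH = -log10([H+])
pH = -log10(2.5 x 10^(-7))
pH = 6.6021

6.6021


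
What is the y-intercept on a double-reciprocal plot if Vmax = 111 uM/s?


y-intercept = 1/Vmax
= 1/111
= 0.009 s/uM

0.009 s/uM


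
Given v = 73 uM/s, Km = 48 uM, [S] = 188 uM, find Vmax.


Vmax = v * (Km + [S]) / [S]
Vmax = 73 * (48 + 188) / 188
Vmax = 91.6383 uM/s

91.6383 uM/s


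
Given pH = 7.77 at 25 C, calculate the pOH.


pOH = 14 - pH
pOH = 14 - 7.77
pOH = 6.23

6.23


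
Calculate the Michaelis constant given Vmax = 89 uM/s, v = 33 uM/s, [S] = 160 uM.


Km = [S] * (Vmax - v) / v
Km = 160 * (89 - 33) / 33
Km = 271.5152 uM

271.5152 uM


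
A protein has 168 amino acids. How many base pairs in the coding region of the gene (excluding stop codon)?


Each amino acid = 1 codon = 3 bp
bp = 168 * 3 = 504 bp

504 bp


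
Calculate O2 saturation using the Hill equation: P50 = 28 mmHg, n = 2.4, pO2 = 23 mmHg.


Y = pO2^n / (P50^n + pO2^n)
Y = 23^2.4 / (28^2.4 + 23^2.4)
Y = 38.41%

38.41%


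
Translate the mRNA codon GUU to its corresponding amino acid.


Standard genetic code lookup.
Codon GUU -> Val

Val


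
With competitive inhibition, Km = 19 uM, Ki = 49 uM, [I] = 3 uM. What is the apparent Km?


Km_app = Km * (1 + [I]/Ki)
Km_app = 19 * (1 + 3/49)
Km_app = 20.1633 uM

20.1633 uM


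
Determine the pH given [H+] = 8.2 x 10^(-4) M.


pH = -log10([H+])
pH = -log10(8.2 x 10^(-4))
pH = 3.0862

3.0862


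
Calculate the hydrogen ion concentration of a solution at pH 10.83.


[H+] = 10^(-pH)
[H+] = 10^(-10.83)
[H+] = 1.479e-11 M

1.479e-11 M


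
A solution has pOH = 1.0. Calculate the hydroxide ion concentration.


[OH-] = 10^(-pOH)
[OH-] = 10^(-1.0)
[OH-] = 0.1 M

0.1 M


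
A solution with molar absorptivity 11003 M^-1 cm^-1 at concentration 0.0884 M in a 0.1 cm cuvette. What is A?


A = epsilon * c * l
A = 11003 * 0.0884 * 0.1
A = 97.2665

97.2665


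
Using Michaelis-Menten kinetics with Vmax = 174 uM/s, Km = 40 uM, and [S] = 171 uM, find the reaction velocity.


v = Vmax * [S] / (Km + [S])
v = 174 * 171 / (40 + 171)
v = 141.0142 uM/s

141.0142 uM/s


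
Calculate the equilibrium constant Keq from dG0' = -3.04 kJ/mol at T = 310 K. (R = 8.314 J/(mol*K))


Keq = exp(-dG0 * 1000 / (R * T))
Keq = exp(-(-3.04) * 1000 / (8.314 * 310))
Keq = 3.2528

3.2528


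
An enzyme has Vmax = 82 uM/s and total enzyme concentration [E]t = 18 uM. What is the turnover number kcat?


kcat = Vmax / [E]t
kcat = 82 / 18
kcat = 4.5556 s^-1

4.5556 s^-1


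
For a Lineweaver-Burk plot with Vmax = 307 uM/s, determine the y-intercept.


y-intercept = 1/Vmax
= 1/307
= 0.0033 s/uM

0.0033 s/uM


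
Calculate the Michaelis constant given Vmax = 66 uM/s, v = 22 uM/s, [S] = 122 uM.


Km = [S] * (Vmax - v) / v
Km = 122 * (66 - 22) / 22
Km = 244.0 uM

244.0 uM


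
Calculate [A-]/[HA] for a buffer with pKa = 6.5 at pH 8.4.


[A-]/[HA] = 10^(pH - pKa)
= 10^(8.4 - 6.5)
= 79.4328

79.4328


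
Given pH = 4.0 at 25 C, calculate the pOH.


pOH = 14 - pH
pOH = 14 - 4.0
pOH = 10.0

10.0


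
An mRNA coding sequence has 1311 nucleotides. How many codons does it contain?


codons = nucleotides / 3
codons = 1311 / 3 = 437

437


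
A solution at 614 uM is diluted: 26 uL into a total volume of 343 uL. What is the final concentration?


C2 = C1 * V1 / V2
C2 = 614 * 26 / 343
C2 = 46.5423 uM

46.5423 uM


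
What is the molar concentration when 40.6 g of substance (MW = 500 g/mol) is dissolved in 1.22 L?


C = (mass / MW) / volume
C = (40.6 / 500) / 1.22
C = 0.0666 M

0.0666 M


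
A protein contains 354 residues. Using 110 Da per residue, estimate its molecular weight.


MW = n_residues * 110 Da
MW = 354 * 110
MW = 38940 Da

38940 Da


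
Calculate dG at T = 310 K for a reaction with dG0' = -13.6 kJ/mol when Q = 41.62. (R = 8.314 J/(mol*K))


dG = dG0' + RT * ln(Q) / 1000
dG = -13.6 + 8.314 * 310 * ln(41.62) / 1000
dG = -3.9902 kJ/mol

-3.9902 kJ/mol
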